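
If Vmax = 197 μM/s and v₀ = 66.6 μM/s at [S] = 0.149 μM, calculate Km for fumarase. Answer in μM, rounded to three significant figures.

From v = Vmax[S]/(Km+[S]), Km = [S](Vmax − v)/v.
Km = 0.149 × (197 − 66.6) / 66.6 = 19.43/66.6 = 0.292 μM.

0.292 μM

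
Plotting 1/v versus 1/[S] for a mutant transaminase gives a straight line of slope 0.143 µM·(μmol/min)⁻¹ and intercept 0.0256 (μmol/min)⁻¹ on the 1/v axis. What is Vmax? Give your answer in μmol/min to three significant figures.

39.1 μmol/min

The y-intercept of a Lineweaver–Burk plot equals 1/Vmax, so Vmax = 1/0.0256 = 39.1 μmol/min.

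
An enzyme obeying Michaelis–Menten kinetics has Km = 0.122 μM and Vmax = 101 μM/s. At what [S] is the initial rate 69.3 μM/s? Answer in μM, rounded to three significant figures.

Rearranging v = Vmax[S]/(Km+[S]) gives [S] = Km·v/(Vmax − v).
[S] = 0.122 × 69.3 / (101 − 69.3) = 8.455/31.70 = 0.267 μM.

0.267 μM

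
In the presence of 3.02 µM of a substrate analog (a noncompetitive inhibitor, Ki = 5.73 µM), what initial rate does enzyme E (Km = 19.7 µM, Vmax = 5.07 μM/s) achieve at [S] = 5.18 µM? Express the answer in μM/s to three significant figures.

0.691 μM/s

α = 1 + [I]/Ki = 1 + 3.02/5.73 = 1.527.
For a noncompetitive inhibitor, Vmax is reduced to Vmax/α while Km is unchanged: Km,app = 19.7 µM, Vmax,app = 3.32 μM/s.
v = Vmax,app·[S]/(Km,app + [S]) = 3.32 × 5.18/(19.7 + 5.18) = 0.691 μM/s.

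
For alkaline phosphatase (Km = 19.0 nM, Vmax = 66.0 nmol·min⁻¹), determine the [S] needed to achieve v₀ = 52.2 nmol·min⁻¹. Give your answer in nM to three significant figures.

The required fractional saturation is v/Vmax = 52.2/66.0 = 0.7909.
Then [S]/(Km+[S]) = 0.7909 ⇒ [S] = 19.0 × 0.7909/(1 − 0.7909) = 71.9 nM.

71.9 nM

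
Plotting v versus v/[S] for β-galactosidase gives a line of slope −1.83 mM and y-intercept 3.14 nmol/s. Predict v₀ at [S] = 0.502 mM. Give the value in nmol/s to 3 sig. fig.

0.676 nmol/s

In the Eadie–Hofstee form v = Vmax − Km·(v/[S]), the slope is −Km and the intercept is Vmax, so Km = 1.83 mM and Vmax = 3.14 nmol/s.
v = 3.14 × 0.502/(1.83 + 0.502) = 0.676 nmol/s.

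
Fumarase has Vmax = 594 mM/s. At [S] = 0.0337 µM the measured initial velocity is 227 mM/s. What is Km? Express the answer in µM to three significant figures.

v/Vmax = 227/594 = 0.3822 = [S]/(Km+[S]).
So Km + [S] = [S]/0.3822 = 0.08818 µM, giving Km = 0.08818 − 0.0337 = 0.0545 µM.

0.0545 µM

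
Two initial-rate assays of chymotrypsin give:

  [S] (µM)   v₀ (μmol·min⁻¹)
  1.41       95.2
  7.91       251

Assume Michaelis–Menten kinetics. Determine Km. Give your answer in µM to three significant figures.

In reciprocal form, 1/v = (Km/Vmax)·(1/[S]) + 1/Vmax. The two points give (1/[S], 1/v) = (0.7092, 0.01050) and (0.1264, 0.003984).
Slope = (0.01050 − 0.003984)/(0.7092 − 0.1264) = 0.01119; intercept = 0.01050 − 0.01119×0.7092 = 0.002570.
Vmax = 1/intercept = 389 μmol·min⁻¹; Km = slope × Vmax = 0.01119 × 389 = 4.35 µM.

4.35 µM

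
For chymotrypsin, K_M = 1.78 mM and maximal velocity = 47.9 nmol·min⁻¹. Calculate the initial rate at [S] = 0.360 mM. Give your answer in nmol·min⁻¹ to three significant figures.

[S]/(Km+[S]) = 0.360/2.140 = 0.1682, the fractional saturation.
v = 0.1682 × Vmax = 0.1682 × 47.9 = 8.06 nmol·min⁻¹.

8.06 nmol·min⁻¹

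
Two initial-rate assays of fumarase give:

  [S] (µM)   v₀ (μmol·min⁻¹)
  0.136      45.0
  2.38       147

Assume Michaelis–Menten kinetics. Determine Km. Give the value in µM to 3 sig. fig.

0.379 µM

In reciprocal form, 1/v = (Km/Vmax)·(1/[S]) + 1/Vmax. The two points give (1/[S], 1/v) = (7.353, 0.02222) and (0.4202, 0.006803).
Slope = (0.02222 − 0.006803)/(7.353 − 0.4202) = 0.002224; intercept = 0.02222 − 0.002224×7.353 = 0.005868.
Vmax = 1/intercept = 170 μmol·min⁻¹; Km = slope × Vmax = 0.002224 × 170 = 0.379 µM.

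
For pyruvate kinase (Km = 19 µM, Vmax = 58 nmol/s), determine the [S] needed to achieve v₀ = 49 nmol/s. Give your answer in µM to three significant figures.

The required fractional saturation is v/Vmax = 49/58 = 0.8448.
Then [S]/(Km+[S]) = 0.8448 ⇒ [S] = 19 × 0.8448/(1 − 0.8448) = 103 µM.

103 µM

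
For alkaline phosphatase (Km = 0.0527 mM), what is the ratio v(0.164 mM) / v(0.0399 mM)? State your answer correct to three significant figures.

1.76

The fractional saturations are [S]/(Km+[S]) = 0.0399/0.09260 = 0.4309 and 0.164/0.2167 = 0.7568.
v₂/v₁ is just their ratio: 0.7568/0.4309 = 1.76.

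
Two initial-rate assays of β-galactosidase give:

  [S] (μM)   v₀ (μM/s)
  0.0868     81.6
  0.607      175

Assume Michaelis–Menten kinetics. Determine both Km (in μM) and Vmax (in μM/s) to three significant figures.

From v = Vmax[S]/(Km+[S]), each point gives Vmax = v(Km+[S])/[S].
Equating: 81.6(Km+0.0868)/0.0868 = 175(Km+0.607)/0.607.
940.1·Km + 81.6 = 288.3·Km + 175, so (940.1 − 288.3)·Km = 175 − 81.6.
Km = 93.40/651.8 = 0.143 μM; then Vmax = 81.6(0.143+0.0868)/0.0868 = 216 μM/s.

Km = 0.143 μM; Vmax = 216 μM/s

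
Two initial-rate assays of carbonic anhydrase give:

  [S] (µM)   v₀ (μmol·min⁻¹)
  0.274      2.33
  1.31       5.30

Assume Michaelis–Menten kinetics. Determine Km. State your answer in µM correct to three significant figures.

From v = Vmax[S]/(Km+[S]), each point gives Vmax = v(Km+[S])/[S].
Equating: 2.33(Km+0.274)/0.274 = 5.30(Km+1.31)/1.31.
8.504·Km + 2.33 = 4.046·Km + 5.30, so (8.504 − 4.046)·Km = 5.30 − 2.33.
Km = 2.970/4.458 = 0.666 µM; then Vmax = 2.33(0.666+0.274)/0.274 = 8.00 μmol·min⁻¹.

0.666 µM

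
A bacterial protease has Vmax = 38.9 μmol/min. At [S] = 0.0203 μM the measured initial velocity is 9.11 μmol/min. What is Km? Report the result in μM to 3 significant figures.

0.0664 μM

From v = Vmax[S]/(Km+[S]), Km = [S](Vmax − v)/v.
Km = 0.0203 × (38.9 − 9.11) / 9.11 = 0.6047/9.11 = 0.0664 μM.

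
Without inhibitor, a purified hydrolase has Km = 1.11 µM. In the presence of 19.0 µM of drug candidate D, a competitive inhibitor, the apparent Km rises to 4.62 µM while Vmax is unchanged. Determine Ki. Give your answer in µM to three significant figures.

Competitive: Km,app = α·Km with α = 1 + [I]/Ki.
α = Km,app/Km = 4.62/1.11 = 4.162.
Ki = [I]/(α − 1) = 19.0/3.162 = 6.01 µM.

6.01 µM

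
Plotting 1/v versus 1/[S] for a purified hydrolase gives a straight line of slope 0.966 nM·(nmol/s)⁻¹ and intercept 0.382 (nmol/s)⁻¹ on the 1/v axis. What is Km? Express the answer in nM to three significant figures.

2.53 nM

y-intercept = 1/Vmax ⇒ Vmax = 2.62 nmol/s; slope = Km/Vmax ⇒ Km = slope × Vmax.
Km = 0.966 × 2.62 = 2.53 nM.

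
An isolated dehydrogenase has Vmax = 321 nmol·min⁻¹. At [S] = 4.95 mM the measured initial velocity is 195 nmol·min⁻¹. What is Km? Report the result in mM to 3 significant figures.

v/Vmax = 195/321 = 0.6075 = [S]/(Km+[S]).
So Km + [S] = [S]/0.6075 = 8.148 mM, giving Km = 8.148 − 4.95 = 3.20 mM.

3.20 mM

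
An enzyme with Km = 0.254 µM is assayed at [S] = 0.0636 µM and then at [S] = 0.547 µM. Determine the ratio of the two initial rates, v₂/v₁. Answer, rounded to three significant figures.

3.41

The fractional saturations are [S]/(Km+[S]) = 0.0636/0.3176 = 0.2003 and 0.547/0.8010 = 0.6829.
v₂/v₁ is just their ratio: 0.6829/0.2003 = 3.41.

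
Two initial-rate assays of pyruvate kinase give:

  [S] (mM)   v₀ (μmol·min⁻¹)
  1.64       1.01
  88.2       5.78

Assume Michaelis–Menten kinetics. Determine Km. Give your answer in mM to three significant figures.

8.67 mM

From v = Vmax[S]/(Km+[S]), each point gives Vmax = v(Km+[S])/[S].
Equating: 1.01(Km+1.64)/1.64 = 5.78(Km+88.2)/88.2.
0.6159·Km + 1.01 = 0.06553·Km + 5.78, so (0.6159 − 0.06553)·Km = 5.78 − 1.01.
Km = 4.770/0.5503 = 8.67 mM; then Vmax = 1.01(8.67+1.64)/1.64 = 6.35 μmol·min⁻¹.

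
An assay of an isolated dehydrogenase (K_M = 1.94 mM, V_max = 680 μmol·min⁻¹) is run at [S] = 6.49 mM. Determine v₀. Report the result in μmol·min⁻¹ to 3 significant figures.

v = Vmax·[S]/(Km + [S]) = 680 × 6.49 / (1.94 + 6.49)
  = 4413 / 8.430 = 524 μmol·min⁻¹.

524 μmol·min⁻¹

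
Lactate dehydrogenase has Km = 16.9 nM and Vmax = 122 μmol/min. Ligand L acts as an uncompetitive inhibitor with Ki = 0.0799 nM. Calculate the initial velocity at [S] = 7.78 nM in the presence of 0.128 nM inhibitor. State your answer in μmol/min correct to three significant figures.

α = 1 + [I]/Ki = 1 + 0.128/0.0799 = 2.602.
For an uncompetitive inhibitor, both parameters are divided by α, giving Vmax/α and Km/α: Km,app = 6.49 nM, Vmax,app = 46.9 μmol/min.
v = Vmax,app·[S]/(Km,app + [S]) = 46.9 × 7.78/(6.49 + 7.78) = 25.6 μmol/min.

25.6 μmol/min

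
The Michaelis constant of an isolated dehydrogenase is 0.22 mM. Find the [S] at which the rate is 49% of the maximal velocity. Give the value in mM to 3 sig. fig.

0.211 mM

v/Vmax = [S]/(Km+[S]) = 0.49, so [S] = Km·0.49/(1 − 0.49) = 0.22 × 0.9608.
[S] = 0.211 mM.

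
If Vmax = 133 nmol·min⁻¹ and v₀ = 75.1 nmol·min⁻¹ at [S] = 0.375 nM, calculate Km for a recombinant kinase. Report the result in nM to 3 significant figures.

0.289 nM

v/Vmax = 75.1/133 = 0.5647 = [S]/(Km+[S]).
So Km + [S] = [S]/0.5647 = 0.6641 nM, giving Km = 0.6641 − 0.375 = 0.289 nM.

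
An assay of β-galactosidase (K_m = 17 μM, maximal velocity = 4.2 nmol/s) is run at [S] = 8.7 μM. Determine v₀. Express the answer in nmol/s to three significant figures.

v = Vmax·[S]/(Km + [S]) = 4.2 × 8.7 / (17 + 8.7)
  = 36.54 / 25.70 = 1.42 nmol/s.

1.42 nmol/s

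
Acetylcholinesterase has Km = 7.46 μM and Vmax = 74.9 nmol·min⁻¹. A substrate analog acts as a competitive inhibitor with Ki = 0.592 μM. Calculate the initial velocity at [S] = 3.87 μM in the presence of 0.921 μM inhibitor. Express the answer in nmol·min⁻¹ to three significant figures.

With α = 1 + [I]/Ki = 1 + 0.921/0.592 = 2.556, the competitive rate law is v = Vmax[S] / (αKm + [S]).
v = 74.9×3.87 / (2.556×7.46 + 3.87) = 289.9/22.94 = 12.6 nmol·min⁻¹.

12.6 nmol·min⁻¹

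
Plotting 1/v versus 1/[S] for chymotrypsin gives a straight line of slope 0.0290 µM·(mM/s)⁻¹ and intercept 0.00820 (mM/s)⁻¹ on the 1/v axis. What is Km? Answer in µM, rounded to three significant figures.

y-intercept = 1/Vmax ⇒ Vmax = 122 mM/s; slope = Km/Vmax ⇒ Km = slope × Vmax.
Km = 0.0290 × 122 = 3.54 µM.

3.54 µM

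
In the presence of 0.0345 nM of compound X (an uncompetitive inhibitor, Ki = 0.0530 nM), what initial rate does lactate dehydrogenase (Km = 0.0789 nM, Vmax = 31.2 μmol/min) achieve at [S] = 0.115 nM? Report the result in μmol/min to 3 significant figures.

With α = 1 + [I]/Ki = 1 + 0.0345/0.0530 = 1.651, the uncompetitive rate law is v = (Vmax/α)·[S] / (Km/α + [S]).
v = (31.2/1.651)×0.115 / (0.0789/1.651 + 0.115) = 2.173/0.1628 = 13.4 μmol/min.

13.4 μmol/min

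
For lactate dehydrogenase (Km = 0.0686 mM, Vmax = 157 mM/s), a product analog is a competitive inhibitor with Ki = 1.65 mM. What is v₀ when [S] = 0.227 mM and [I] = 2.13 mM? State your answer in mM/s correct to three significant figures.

α = 1 + [I]/Ki = 1 + 2.13/1.65 = 2.291.
For a competitive inhibitor, Vmax is unchanged and the apparent Km becomes α·Km: Km,app = 0.157 mM, Vmax,app = 157 mM/s.
v = Vmax,app·[S]/(Km,app + [S]) = 157 × 0.227/(0.157 + 0.227) = 92.8 mM/s.

92.8 mM/s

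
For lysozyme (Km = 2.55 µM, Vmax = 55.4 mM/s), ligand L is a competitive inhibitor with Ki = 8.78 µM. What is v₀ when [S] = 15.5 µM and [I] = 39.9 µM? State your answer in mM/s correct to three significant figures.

29.0 mM/s

With α = 1 + [I]/Ki = 1 + 39.9/8.78 = 5.544, the competitive rate law is v = Vmax[S] / (αKm + [S]).
v = 55.4×15.5 / (5.544×2.55 + 15.5) = 858.7/29.64 = 29.0 mM/s.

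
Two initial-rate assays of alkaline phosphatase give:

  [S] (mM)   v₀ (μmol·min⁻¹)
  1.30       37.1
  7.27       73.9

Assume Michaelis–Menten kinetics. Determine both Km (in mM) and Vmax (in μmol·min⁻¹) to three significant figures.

Km = 2.00 mM; Vmax = 94.3 μmol·min⁻¹

From v = Vmax[S]/(Km+[S]), each point gives Vmax = v(Km+[S])/[S].
Equating: 37.1(Km+1.30)/1.30 = 73.9(Km+7.27)/7.27.
28.54·Km + 37.1 = 10.17·Km + 73.9, so (28.54 − 10.17)·Km = 73.9 − 37.1.
Km = 36.80/18.37 = 2.00 mM; then Vmax = 37.1(2.00+1.30)/1.30 = 94.3 μmol·min⁻¹.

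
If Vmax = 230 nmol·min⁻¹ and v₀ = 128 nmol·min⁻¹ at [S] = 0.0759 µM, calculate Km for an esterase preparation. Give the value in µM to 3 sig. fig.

v/Vmax = 128/230 = 0.5565 = [S]/(Km+[S]).
So Km + [S] = [S]/0.5565 = 0.1364 µM, giving Km = 0.1364 − 0.0759 = 0.0605 µM.

0.0605 µM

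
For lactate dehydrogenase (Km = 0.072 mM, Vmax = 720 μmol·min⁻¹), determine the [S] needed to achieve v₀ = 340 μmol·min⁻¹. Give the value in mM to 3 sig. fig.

0.0644 mM

Rearranging v = Vmax[S]/(Km+[S]) gives [S] = Km·v/(Vmax − v).
[S] = 0.072 × 340 / (720 − 340) = 24.48/380.0 = 0.0644 mM.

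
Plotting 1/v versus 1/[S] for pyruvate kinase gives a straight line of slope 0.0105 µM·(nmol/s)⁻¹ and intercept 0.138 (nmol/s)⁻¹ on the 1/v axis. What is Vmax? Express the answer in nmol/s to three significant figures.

7.25 nmol/s

The y-intercept of a Lineweaver–Burk plot equals 1/Vmax, so Vmax = 1/0.138 = 7.25 nmol/s.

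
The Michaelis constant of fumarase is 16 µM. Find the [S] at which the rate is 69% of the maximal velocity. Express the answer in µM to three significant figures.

v/Vmax = [S]/(Km+[S]) = 0.69, so [S] = Km·0.69/(1 − 0.69) = 16 × 2.226.
[S] = 35.6 µM.

35.6 µM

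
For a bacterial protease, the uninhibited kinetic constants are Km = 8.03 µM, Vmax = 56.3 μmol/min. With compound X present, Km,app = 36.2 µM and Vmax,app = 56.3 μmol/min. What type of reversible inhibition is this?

competitive

Km increases (8.03 → 36.2 µM) while Vmax is unchanged — the hallmark of competitive inhibition.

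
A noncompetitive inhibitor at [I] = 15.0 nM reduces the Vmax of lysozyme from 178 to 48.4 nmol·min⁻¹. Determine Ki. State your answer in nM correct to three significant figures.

Noncompetitive: Vmax,app = Vmax/α with α = 1 + [I]/Ki.
α = Vmax/Vmax,app = 178/48.4 = 3.678.
Since α = 1 + [I]/Ki, [I]/Ki = 3.678 − 1 = 2.678 and Ki = 15.0/2.678 = 5.60 nM.

5.60 nM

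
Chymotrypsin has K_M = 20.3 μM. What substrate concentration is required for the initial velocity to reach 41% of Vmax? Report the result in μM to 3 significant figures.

14.1 μM

v/Vmax = [S]/(Km+[S]) = 0.41, so [S] = Km·0.41/(1 − 0.41) = 20.3 × 0.6949.
[S] = 14.1 μM.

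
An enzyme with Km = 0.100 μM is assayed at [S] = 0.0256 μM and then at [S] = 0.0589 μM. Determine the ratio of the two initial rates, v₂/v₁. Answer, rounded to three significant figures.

1.82

Since Vmax cancels, v₂/v₁ = [S]₂(Km+[S]₁) / [S]₁(Km+[S]₂).
= 0.0589×(0.100+0.0256) / (0.0256×(0.100+0.0589)) = 0.007398/0.004068 = 1.82.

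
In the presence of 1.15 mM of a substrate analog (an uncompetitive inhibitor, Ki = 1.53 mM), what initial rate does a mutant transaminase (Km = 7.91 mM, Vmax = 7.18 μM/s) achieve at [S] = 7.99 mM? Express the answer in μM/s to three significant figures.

α = 1 + [I]/Ki = 1 + 1.15/1.53 = 1.752.
For an uncompetitive inhibitor, both parameters are divided by α, giving Vmax/α and Km/α: Km,app = 4.52 mM, Vmax,app = 4.10 μM/s.
v = Vmax,app·[S]/(Km,app + [S]) = 4.10 × 7.99/(4.52 + 7.99) = 2.62 μM/s.

2.62 μM/s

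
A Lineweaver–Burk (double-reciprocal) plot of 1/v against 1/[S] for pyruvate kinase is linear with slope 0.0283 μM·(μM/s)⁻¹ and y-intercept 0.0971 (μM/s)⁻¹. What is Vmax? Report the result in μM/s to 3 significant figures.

The y-intercept of a Lineweaver–Burk plot equals 1/Vmax, so Vmax = 1/0.0971 = 10.3 μM/s.

10.3 μM/s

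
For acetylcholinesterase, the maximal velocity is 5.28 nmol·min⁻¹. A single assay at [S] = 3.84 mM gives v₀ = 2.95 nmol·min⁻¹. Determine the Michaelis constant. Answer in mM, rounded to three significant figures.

From v = Vmax[S]/(Km+[S]), Km = [S](Vmax − v)/v.
Km = 3.84 × (5.28 − 2.95) / 2.95 = 8.947/2.95 = 3.03 mM.

3.03 mM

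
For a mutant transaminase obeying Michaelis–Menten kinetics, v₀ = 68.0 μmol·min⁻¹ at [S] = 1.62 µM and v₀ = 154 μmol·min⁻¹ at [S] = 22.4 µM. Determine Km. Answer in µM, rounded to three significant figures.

From v = Vmax[S]/(Km+[S]), each point gives Vmax = v(Km+[S])/[S].
Equating: 68.0(Km+1.62)/1.62 = 154(Km+22.4)/22.4.
41.98·Km + 68.0 = 6.875·Km + 154, so (41.98 − 6.875)·Km = 154 − 68.0.
Km = 86.00/35.10 = 2.45 µM; then Vmax = 68.0(2.45+1.62)/1.62 = 171 μmol·min⁻¹.

2.45 µM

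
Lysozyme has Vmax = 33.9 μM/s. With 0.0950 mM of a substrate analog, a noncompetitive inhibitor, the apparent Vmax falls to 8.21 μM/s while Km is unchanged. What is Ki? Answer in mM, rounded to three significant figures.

0.0304 mM

Noncompetitive: Vmax,app = Vmax/α with α = 1 + [I]/Ki.
α = Vmax/Vmax,app = 33.9/8.21 = 4.129.
Since α = 1 + [I]/Ki, [I]/Ki = 4.129 − 1 = 3.129 and Ki = 0.0950/3.129 = 0.0304 mM.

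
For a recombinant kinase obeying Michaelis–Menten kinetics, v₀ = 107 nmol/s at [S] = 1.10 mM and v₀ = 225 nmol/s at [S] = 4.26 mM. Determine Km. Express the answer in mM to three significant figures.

2.65 mM

In reciprocal form, 1/v = (Km/Vmax)·(1/[S]) + 1/Vmax. The two points give (1/[S], 1/v) = (0.9091, 0.009346) and (0.2347, 0.004444).
Slope = (0.009346 − 0.004444)/(0.9091 − 0.2347) = 0.007268; intercept = 0.009346 − 0.007268×0.9091 = 0.002738.
Vmax = 1/intercept = 365 nmol/s; Km = slope × Vmax = 0.007268 × 365 = 2.65 mM.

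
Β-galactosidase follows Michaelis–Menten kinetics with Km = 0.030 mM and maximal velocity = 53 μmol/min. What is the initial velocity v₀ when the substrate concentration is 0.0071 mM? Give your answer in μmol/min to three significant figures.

[S]/(Km+[S]) = 0.0071/0.03710 = 0.1914, the fractional saturation.
v = 0.1914 × Vmax = 0.1914 × 53 = 10.1 μmol/min.

10.1 μmol/min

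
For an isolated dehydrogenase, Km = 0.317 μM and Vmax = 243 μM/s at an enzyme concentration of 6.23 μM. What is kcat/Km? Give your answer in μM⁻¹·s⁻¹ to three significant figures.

123 μM⁻¹·s⁻¹

kcat = Vmax/[E]total = 243/6.23 = 39.0 s⁻¹.
kcat/Km = 39.0/0.317 = 123 μM⁻¹·s⁻¹.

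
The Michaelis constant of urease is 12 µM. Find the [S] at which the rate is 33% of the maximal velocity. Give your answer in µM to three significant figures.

v/Vmax = [S]/(Km+[S]) = 0.33, so [S] = Km·0.33/(1 − 0.33) = 12 × 0.4925.
[S] = 5.91 µM.

5.91 µM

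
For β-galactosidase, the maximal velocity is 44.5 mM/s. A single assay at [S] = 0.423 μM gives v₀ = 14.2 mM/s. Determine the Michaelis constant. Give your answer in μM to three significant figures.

v/Vmax = 14.2/44.5 = 0.3191 = [S]/(Km+[S]).
So Km + [S] = [S]/0.3191 = 1.326 μM, giving Km = 1.326 − 0.423 = 0.903 μM.

0.903 μM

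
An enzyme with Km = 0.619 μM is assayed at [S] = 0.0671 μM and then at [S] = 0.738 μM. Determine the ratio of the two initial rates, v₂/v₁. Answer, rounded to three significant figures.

5.56

The fractional saturations are [S]/(Km+[S]) = 0.0671/0.6861 = 0.09780 and 0.738/1.357 = 0.5438.
v₂/v₁ is just their ratio: 0.5438/0.09780 = 5.56.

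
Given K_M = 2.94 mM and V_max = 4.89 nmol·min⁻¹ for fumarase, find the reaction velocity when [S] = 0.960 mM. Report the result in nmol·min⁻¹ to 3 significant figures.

v = Vmax·[S]/(Km + [S]) = 4.89 × 0.960 / (2.94 + 0.960)
  = 4.694 / 3.900 = 1.20 nmol·min⁻¹.

1.20 nmol·min⁻¹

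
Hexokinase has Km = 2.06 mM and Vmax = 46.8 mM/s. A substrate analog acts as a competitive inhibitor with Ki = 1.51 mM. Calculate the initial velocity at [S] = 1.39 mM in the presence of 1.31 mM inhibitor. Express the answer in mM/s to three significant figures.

12.4 mM/s

α = 1 + [I]/Ki = 1 + 1.31/1.51 = 1.868.
For a competitive inhibitor, Vmax is unchanged and the apparent Km becomes α·Km: Km,app = 3.85 mM, Vmax,app = 46.8 mM/s.
v = Vmax,app·[S]/(Km,app + [S]) = 46.8 × 1.39/(3.85 + 1.39) = 12.4 mM/s.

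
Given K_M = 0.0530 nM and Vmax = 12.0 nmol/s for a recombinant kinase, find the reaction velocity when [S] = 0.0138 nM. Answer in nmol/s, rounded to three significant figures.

[S]/(Km+[S]) = 0.0138/0.06680 = 0.2066, the fractional saturation.
v = 0.2066 × Vmax = 0.2066 × 12.0 = 2.48 nmol/s.

2.48 nmol/s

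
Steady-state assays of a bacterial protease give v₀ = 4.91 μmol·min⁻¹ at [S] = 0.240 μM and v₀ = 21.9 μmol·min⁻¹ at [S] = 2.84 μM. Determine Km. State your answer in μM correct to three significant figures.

From v = Vmax[S]/(Km+[S]), each point gives Vmax = v(Km+[S])/[S].
Equating: 4.91(Km+0.240)/0.240 = 21.9(Km+2.84)/2.84.
20.46·Km + 4.91 = 7.711·Km + 21.9, so (20.46 − 7.711)·Km = 21.9 − 4.91.
Km = 16.99/12.75 = 1.33 μM; then Vmax = 4.91(1.33+0.240)/0.240 = 32.2 μmol·min⁻¹.

1.33 μM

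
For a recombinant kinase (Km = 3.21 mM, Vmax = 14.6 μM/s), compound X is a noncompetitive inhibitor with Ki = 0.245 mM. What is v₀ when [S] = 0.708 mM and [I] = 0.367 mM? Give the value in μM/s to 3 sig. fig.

1.06 μM/s

α = 1 + [I]/Ki = 1 + 0.367/0.245 = 2.498.
For a noncompetitive inhibitor, Vmax is reduced to Vmax/α while Km is unchanged: Km,app = 3.21 mM, Vmax,app = 5.84 μM/s.
v = Vmax,app·[S]/(Km,app + [S]) = 5.84 × 0.708/(3.21 + 0.708) = 1.06 μM/s.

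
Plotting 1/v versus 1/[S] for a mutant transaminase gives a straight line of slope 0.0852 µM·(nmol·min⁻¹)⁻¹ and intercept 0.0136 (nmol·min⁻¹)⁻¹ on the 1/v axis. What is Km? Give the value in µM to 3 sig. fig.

6.26 µM

y-intercept = 1/Vmax ⇒ Vmax = 73.5 nmol·min⁻¹; slope = Km/Vmax ⇒ Km = slope × Vmax.
Km = 0.0852 × 73.5 = 6.26 µM.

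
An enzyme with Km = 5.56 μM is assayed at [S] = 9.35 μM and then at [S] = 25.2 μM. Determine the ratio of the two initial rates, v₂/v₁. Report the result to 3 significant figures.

Since Vmax cancels, v₂/v₁ = [S]₂(Km+[S]₁) / [S]₁(Km+[S]₂).
= 25.2×(5.56+9.35) / (9.35×(5.56+25.2)) = 375.7/287.6 = 1.31.

1.31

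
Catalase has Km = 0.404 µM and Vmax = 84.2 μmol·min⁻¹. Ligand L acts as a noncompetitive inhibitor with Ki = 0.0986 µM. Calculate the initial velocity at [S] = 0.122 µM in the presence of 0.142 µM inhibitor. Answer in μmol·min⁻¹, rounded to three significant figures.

8.00 μmol·min⁻¹

α = 1 + [I]/Ki = 1 + 0.142/0.0986 = 2.440.
For a noncompetitive inhibitor, Vmax is reduced to Vmax/α while Km is unchanged: Km,app = 0.404 µM, Vmax,app = 34.5 μmol·min⁻¹.
v = Vmax,app·[S]/(Km,app + [S]) = 34.5 × 0.122/(0.404 + 0.122) = 8.00 μmol·min⁻¹.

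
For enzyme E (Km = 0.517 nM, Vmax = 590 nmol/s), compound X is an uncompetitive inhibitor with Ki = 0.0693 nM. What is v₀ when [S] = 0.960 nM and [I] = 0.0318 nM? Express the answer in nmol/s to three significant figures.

α = 1 + [I]/Ki = 1 + 0.0318/0.0693 = 1.459.
For an uncompetitive inhibitor, both parameters are divided by α, giving Vmax/α and Km/α: Km,app = 0.354 nM, Vmax,app = 404 nmol/s.
v = Vmax,app·[S]/(Km,app + [S]) = 404 × 0.960/(0.354 + 0.960) = 295 nmol/s.

295 nmol/s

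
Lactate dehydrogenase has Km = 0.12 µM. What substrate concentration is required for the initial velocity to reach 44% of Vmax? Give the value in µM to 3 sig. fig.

v/Vmax = [S]/(Km+[S]) = 0.44, so [S] = Km·0.44/(1 − 0.44) = 0.12 × 0.7857.
[S] = 0.0943 µM.

0.0943 µM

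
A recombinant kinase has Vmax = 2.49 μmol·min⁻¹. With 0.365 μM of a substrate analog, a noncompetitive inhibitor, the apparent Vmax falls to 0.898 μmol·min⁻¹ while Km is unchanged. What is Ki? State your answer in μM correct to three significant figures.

Noncompetitive: Vmax,app = Vmax/α with α = 1 + [I]/Ki.
α = Vmax/Vmax,app = 2.49/0.898 = 2.773.
Since α = 1 + [I]/Ki, [I]/Ki = 2.773 − 1 = 1.773 and Ki = 0.365/1.773 = 0.206 μM.

0.206 μM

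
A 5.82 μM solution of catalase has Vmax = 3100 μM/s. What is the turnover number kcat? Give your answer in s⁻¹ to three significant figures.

533 s⁻¹

kcat = Vmax/[E]total = 3100 μM/s / 5.82 μM = 533 s⁻¹.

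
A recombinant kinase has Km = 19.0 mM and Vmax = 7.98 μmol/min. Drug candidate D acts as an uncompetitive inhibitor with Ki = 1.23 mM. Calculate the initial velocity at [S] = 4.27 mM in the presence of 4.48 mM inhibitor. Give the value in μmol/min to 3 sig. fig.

α = 1 + [I]/Ki = 1 + 4.48/1.23 = 4.642.
For an uncompetitive inhibitor, both parameters are divided by α, giving Vmax/α and Km/α: Km,app = 4.09 mM, Vmax,app = 1.72 μmol/min.
v = Vmax,app·[S]/(Km,app + [S]) = 1.72 × 4.27/(4.09 + 4.27) = 0.878 μmol/min.

0.878 μmol/min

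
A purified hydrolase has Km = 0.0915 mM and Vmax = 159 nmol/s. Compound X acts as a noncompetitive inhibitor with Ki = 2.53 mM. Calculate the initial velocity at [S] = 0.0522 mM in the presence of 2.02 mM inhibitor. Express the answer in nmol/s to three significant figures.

α = 1 + [I]/Ki = 1 + 2.02/2.53 = 1.798.
For a noncompetitive inhibitor, Vmax is reduced to Vmax/α while Km is unchanged: Km,app = 0.0915 mM, Vmax,app = 88.4 nmol/s.
v = Vmax,app·[S]/(Km,app + [S]) = 88.4 × 0.0522/(0.0915 + 0.0522) = 32.1 nmol/s.

32.1 nmol/s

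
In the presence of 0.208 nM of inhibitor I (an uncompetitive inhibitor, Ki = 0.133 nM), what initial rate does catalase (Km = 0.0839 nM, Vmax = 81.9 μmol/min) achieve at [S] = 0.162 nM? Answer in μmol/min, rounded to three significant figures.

α = 1 + [I]/Ki = 1 + 0.208/0.133 = 2.564.
For an uncompetitive inhibitor, both parameters are divided by α, giving Vmax/α and Km/α: Km,app = 0.0327 nM, Vmax,app = 31.9 μmol/min.
v = Vmax,app·[S]/(Km,app + [S]) = 31.9 × 0.162/(0.0327 + 0.162) = 26.6 μmol/min.

26.6 μmol/min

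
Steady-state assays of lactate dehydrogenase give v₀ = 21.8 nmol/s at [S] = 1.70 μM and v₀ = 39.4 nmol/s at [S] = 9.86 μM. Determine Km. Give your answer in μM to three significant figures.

From v = Vmax[S]/(Km+[S]), each point gives Vmax = v(Km+[S])/[S].
Equating: 21.8(Km+1.70)/1.70 = 39.4(Km+9.86)/9.86.
12.82·Km + 21.8 = 3.996·Km + 39.4, so (12.82 − 3.996)·Km = 39.4 − 21.8.
Km = 17.60/8.828 = 1.99 μM; then Vmax = 21.8(1.99+1.70)/1.70 = 47.4 nmol/s.

1.99 μM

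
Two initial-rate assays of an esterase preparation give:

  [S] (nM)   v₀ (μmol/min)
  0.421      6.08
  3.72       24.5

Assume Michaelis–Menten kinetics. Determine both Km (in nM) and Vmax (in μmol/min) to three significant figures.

From v = Vmax[S]/(Km+[S]), each point gives Vmax = v(Km+[S])/[S].
Equating: 6.08(Km+0.421)/0.421 = 24.5(Km+3.72)/3.72.
14.44·Km + 6.08 = 6.586·Km + 24.5, so (14.44 − 6.586)·Km = 24.5 − 6.08.
Km = 18.42/7.856 = 2.34 nM; then Vmax = 6.08(2.34+0.421)/0.421 = 39.9 μmol/min.

Km = 2.34 nM; Vmax = 39.9 μmol/min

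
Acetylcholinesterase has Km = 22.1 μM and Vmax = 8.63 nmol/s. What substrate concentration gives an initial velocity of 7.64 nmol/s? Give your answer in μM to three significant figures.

Rearranging v = Vmax[S]/(Km+[S]) gives [S] = Km·v/(Vmax − v).
[S] = 22.1 × 7.64 / (8.63 − 7.64) = 168.8/0.9900 = 171 μM.

171 μM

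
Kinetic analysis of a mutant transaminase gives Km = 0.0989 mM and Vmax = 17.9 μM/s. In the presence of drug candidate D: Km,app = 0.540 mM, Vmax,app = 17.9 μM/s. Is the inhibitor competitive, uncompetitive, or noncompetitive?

competitive

Km increases (0.0989 → 0.540 mM) while Vmax is unchanged — the hallmark of competitive inhibition.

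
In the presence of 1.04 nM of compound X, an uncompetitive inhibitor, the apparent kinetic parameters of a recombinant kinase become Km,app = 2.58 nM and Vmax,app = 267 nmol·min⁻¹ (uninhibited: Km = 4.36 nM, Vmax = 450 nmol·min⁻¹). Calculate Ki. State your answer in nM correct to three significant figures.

1.52 nM

Uncompetitive: Vmax,app = Vmax/α (and Km,app = Km/α) with α = 1 + [I]/Ki.
α = Vmax/Vmax,app = 450/267 = 1.685.
Ki = [I]/(α − 1) = 1.04/0.6854 = 1.52 nM.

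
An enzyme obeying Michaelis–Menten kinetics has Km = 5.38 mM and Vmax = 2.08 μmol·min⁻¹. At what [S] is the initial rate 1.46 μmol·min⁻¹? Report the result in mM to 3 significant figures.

12.7 mM

Rearranging v = Vmax[S]/(Km+[S]) gives [S] = Km·v/(Vmax − v).
[S] = 5.38 × 1.46 / (2.08 − 1.46) = 7.855/0.6200 = 12.7 mM.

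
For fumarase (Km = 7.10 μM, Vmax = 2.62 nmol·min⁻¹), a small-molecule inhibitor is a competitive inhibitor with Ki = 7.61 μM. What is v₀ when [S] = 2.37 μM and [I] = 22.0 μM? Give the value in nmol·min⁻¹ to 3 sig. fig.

With α = 1 + [I]/Ki = 1 + 22.0/7.61 = 3.891, the competitive rate law is v = Vmax[S] / (αKm + [S]).
v = 2.62×2.37 / (3.891×7.10 + 2.37) = 6.209/30.00 = 0.207 nmol·min⁻¹.

0.207 nmol·min⁻¹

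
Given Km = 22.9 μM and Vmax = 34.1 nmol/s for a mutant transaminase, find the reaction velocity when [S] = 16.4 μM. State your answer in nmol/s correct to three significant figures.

[S]/(Km+[S]) = 16.4/39.30 = 0.4173, the fractional saturation.
v = 0.4173 × Vmax = 0.4173 × 34.1 = 14.2 nmol/s.

14.2 nmol/s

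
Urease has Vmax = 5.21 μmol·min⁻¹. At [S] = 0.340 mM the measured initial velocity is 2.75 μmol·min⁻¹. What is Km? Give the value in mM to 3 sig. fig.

0.304 mM

v/Vmax = 2.75/5.21 = 0.5278 = [S]/(Km+[S]).
So Km + [S] = [S]/0.5278 = 0.6441 mM, giving Km = 0.6441 − 0.340 = 0.304 mM.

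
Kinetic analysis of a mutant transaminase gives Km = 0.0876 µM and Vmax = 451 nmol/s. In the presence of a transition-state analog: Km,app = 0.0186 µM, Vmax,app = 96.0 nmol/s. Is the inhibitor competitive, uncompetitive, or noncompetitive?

uncompetitive

Both Km and Vmax decrease by the same factor (~4.70-fold) — characteristic of uncompetitive inhibition.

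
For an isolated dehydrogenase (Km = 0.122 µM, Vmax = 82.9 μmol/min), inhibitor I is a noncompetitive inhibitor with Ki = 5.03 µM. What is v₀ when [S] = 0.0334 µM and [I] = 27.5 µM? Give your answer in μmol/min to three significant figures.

2.76 μmol/min

α = 1 + [I]/Ki = 1 + 27.5/5.03 = 6.467.
For a noncompetitive inhibitor, Vmax is reduced to Vmax/α while Km is unchanged: Km,app = 0.122 µM, Vmax,app = 12.8 μmol/min.
v = Vmax,app·[S]/(Km,app + [S]) = 12.8 × 0.0334/(0.122 + 0.0334) = 2.76 μmol/min.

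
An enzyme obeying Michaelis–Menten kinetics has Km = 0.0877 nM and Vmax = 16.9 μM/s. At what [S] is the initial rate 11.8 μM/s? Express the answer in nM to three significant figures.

The required fractional saturation is v/Vmax = 11.8/16.9 = 0.6982.
Then [S]/(Km+[S]) = 0.6982 ⇒ [S] = 0.0877 × 0.6982/(1 − 0.6982) = 0.203 nM.

0.203 nM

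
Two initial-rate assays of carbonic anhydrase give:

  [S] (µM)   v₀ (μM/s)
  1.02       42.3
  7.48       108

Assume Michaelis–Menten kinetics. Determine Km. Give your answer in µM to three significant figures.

2.43 µM

From v = Vmax[S]/(Km+[S]), each point gives Vmax = v(Km+[S])/[S].
Equating: 42.3(Km+1.02)/1.02 = 108(Km+7.48)/7.48.
41.47·Km + 42.3 = 14.44·Km + 108, so (41.47 − 14.44)·Km = 108 − 42.3.
Km = 65.70/27.03 = 2.43 µM; then Vmax = 42.3(2.43+1.02)/1.02 = 143 μM/s.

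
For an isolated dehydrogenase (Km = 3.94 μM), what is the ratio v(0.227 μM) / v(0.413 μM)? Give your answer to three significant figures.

0.574

Since Vmax cancels, v₂/v₁ = [S]₂(Km+[S]₁) / [S]₁(Km+[S]₂).
= 0.227×(3.94+0.413) / (0.413×(3.94+0.227)) = 0.9881/1.721 = 0.574.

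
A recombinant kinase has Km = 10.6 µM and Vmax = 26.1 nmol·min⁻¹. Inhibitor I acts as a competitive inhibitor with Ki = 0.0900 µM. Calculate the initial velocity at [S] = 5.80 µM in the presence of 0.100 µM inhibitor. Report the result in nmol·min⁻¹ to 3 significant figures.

α = 1 + [I]/Ki = 1 + 0.100/0.0900 = 2.111.
For a competitive inhibitor, Vmax is unchanged and the apparent Km becomes α·Km: Km,app = 22.4 µM, Vmax,app = 26.1 nmol·min⁻¹.
v = Vmax,app·[S]/(Km,app + [S]) = 26.1 × 5.80/(22.4 + 5.80) = 5.37 nmol·min⁻¹.

5.37 nmol·min⁻¹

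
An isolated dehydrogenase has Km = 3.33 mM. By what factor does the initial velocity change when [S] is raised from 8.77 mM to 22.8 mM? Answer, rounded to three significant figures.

The fractional saturations are [S]/(Km+[S]) = 8.77/12.10 = 0.7248 and 22.8/26.13 = 0.8726.
v₂/v₁ is just their ratio: 0.8726/0.7248 = 1.20.

1.20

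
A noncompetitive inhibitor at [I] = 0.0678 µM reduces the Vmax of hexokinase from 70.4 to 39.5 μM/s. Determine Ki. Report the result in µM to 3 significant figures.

0.0867 µM

Noncompetitive: Vmax,app = Vmax/α with α = 1 + [I]/Ki.
α = Vmax/Vmax,app = 70.4/39.5 = 1.782.
Ki = [I]/(α − 1) = 0.0678/0.7823 = 0.0867 µM.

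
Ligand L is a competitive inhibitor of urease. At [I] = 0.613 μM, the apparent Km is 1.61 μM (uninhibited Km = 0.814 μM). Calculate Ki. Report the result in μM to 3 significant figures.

0.627 μM

Competitive: Km,app = α·Km with α = 1 + [I]/Ki.
α = Km,app/Km = 1.61/0.814 = 1.978.
Since α = 1 + [I]/Ki, [I]/Ki = 1.978 − 1 = 0.9779 and Ki = 0.613/0.9779 = 0.627 μM.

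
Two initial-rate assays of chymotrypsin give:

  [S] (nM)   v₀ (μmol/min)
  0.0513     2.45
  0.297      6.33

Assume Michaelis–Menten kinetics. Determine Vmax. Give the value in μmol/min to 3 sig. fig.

From v = Vmax[S]/(Km+[S]), each point gives Vmax = v(Km+[S])/[S].
Equating: 2.45(Km+0.0513)/0.0513 = 6.33(Km+0.297)/0.297.
47.76·Km + 2.45 = 21.31·Km + 6.33, so (47.76 − 21.31)·Km = 6.33 − 2.45.
Km = 3.880/26.45 = 0.147 nM; then Vmax = 2.45(0.147+0.0513)/0.0513 = 9.46 μmol/min.

9.46 μmol/min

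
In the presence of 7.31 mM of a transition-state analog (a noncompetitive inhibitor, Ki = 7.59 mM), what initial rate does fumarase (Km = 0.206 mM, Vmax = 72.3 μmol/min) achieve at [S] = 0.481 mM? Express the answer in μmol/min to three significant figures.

25.8 μmol/min

α = 1 + [I]/Ki = 1 + 7.31/7.59 = 1.963.
For a noncompetitive inhibitor, Vmax is reduced to Vmax/α while Km is unchanged: Km,app = 0.206 mM, Vmax,app = 36.8 μmol/min.
v = Vmax,app·[S]/(Km,app + [S]) = 36.8 × 0.481/(0.206 + 0.481) = 25.8 μmol/min.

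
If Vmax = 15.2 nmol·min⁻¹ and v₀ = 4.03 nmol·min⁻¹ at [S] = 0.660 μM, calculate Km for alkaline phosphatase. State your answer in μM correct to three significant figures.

From v = Vmax[S]/(Km+[S]), Km = [S](Vmax − v)/v.
Km = 0.660 × (15.2 − 4.03) / 4.03 = 7.372/4.03 = 1.83 μM.

1.83 μM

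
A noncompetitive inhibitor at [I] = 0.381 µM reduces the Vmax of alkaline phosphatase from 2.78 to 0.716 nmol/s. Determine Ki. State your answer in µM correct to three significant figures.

Noncompetitive: Vmax,app = Vmax/α with α = 1 + [I]/Ki.
α = Vmax/Vmax,app = 2.78/0.716 = 3.883.
Since α = 1 + [I]/Ki, [I]/Ki = 3.883 − 1 = 2.883 and Ki = 0.381/2.883 = 0.132 µM.

0.132 µM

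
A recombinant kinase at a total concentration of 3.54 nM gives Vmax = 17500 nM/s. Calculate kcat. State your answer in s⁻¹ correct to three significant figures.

4940 s⁻¹

kcat = Vmax/[E]total = 17500 nM/s / 3.54 nM = 4940 s⁻¹.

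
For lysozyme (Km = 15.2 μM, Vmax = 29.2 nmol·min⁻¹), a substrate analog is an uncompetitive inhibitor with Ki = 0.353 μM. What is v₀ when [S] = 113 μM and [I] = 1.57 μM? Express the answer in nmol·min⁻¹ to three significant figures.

5.23 nmol·min⁻¹

With α = 1 + [I]/Ki = 1 + 1.57/0.353 = 5.448, the uncompetitive rate law is v = (Vmax/α)·[S] / (Km/α + [S]).
v = (29.2/5.448)×113 / (15.2/5.448 + 113) = 605.7/115.8 = 5.23 nmol·min⁻¹.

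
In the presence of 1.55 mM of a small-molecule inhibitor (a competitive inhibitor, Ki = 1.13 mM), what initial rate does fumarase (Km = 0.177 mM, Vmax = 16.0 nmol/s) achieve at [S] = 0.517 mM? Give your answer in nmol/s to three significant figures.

8.83 nmol/s

With α = 1 + [I]/Ki = 1 + 1.55/1.13 = 2.372, the competitive rate law is v = Vmax[S] / (αKm + [S]).
v = 16.0×0.517 / (2.372×0.177 + 0.517) = 8.272/0.9368 = 8.83 nmol/s.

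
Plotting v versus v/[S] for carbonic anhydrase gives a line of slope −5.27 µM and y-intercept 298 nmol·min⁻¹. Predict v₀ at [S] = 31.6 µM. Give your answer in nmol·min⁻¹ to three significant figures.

255 nmol·min⁻¹

In the Eadie–Hofstee form v = Vmax − Km·(v/[S]), the slope is −Km and the intercept is Vmax, so Km = 5.27 µM and Vmax = 298 nmol·min⁻¹.
v = 298 × 31.6/(5.27 + 31.6) = 255 nmol·min⁻¹.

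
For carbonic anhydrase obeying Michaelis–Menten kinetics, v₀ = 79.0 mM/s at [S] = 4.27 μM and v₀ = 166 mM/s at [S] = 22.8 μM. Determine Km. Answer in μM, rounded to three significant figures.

From v = Vmax[S]/(Km+[S]), each point gives Vmax = v(Km+[S])/[S].
Equating: 79.0(Km+4.27)/4.27 = 166(Km+22.8)/22.8.
18.50·Km + 79.0 = 7.281·Km + 166, so (18.50 − 7.281)·Km = 166 − 79.0.
Km = 87.00/11.22 = 7.75 μM; then Vmax = 79.0(7.75+4.27)/4.27 = 222 mM/s.

7.75 μM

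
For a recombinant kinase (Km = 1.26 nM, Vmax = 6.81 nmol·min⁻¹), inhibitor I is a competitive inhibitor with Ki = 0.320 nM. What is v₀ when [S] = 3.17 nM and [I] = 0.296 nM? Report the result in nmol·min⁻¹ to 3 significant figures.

α = 1 + [I]/Ki = 1 + 0.296/0.320 = 1.925.
For a competitive inhibitor, Vmax is unchanged and the apparent Km becomes α·Km: Km,app = 2.43 nM, Vmax,app = 6.81 nmol·min⁻¹.
v = Vmax,app·[S]/(Km,app + [S]) = 6.81 × 3.17/(2.43 + 3.17) = 3.86 nmol·min⁻¹.

3.86 nmol·min⁻¹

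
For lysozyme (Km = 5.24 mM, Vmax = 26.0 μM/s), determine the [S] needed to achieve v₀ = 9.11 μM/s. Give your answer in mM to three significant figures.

The required fractional saturation is v/Vmax = 9.11/26.0 = 0.3504.
Then [S]/(Km+[S]) = 0.3504 ⇒ [S] = 5.24 × 0.3504/(1 − 0.3504) = 2.83 mM.

2.83 mM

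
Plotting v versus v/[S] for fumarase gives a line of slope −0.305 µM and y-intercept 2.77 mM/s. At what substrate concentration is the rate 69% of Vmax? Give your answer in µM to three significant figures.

0.679 µM

The Eadie–Hofstee slope gives Km = 0.305 µM (slope = −Km).
v/Vmax = [S]/(Km+[S]) = 0.69 ⇒ [S] = Km·0.69/(1−0.69) = 0.305 × 2.226 = 0.679 µM.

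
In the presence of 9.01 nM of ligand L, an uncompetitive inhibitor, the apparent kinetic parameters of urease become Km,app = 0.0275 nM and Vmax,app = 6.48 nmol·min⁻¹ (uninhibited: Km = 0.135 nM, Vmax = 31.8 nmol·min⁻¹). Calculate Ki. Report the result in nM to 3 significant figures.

2.31 nM

Uncompetitive: Vmax,app = Vmax/α (and Km,app = Km/α) with α = 1 + [I]/Ki.
α = Vmax/Vmax,app = 31.8/6.48 = 4.907.
Ki = [I]/(α − 1) = 9.01/3.907 = 2.31 nM.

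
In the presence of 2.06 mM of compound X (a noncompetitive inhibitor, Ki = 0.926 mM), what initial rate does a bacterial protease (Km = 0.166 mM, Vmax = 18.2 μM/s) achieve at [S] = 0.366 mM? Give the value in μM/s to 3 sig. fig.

3.88 μM/s

α = 1 + [I]/Ki = 1 + 2.06/0.926 = 3.225.
For a noncompetitive inhibitor, Vmax is reduced to Vmax/α while Km is unchanged: Km,app = 0.166 mM, Vmax,app = 5.64 μM/s.
v = Vmax,app·[S]/(Km,app + [S]) = 5.64 × 0.366/(0.166 + 0.366) = 3.88 μM/s.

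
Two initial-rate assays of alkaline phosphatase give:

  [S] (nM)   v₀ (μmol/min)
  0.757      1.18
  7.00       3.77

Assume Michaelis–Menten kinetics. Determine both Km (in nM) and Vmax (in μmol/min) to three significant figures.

Km = 2.54 nM; Vmax = 5.14 μmol/min

In reciprocal form, 1/v = (Km/Vmax)·(1/[S]) + 1/Vmax. The two points give (1/[S], 1/v) = (1.321, 0.8475) and (0.1429, 0.2653).
Slope = (0.8475 − 0.2653)/(1.321 − 0.1429) = 0.4942; intercept = 0.8475 − 0.4942×1.321 = 0.1947.
Vmax = 1/intercept = 5.14 μmol/min; Km = slope × Vmax = 0.4942 × 5.14 = 2.54 nM.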